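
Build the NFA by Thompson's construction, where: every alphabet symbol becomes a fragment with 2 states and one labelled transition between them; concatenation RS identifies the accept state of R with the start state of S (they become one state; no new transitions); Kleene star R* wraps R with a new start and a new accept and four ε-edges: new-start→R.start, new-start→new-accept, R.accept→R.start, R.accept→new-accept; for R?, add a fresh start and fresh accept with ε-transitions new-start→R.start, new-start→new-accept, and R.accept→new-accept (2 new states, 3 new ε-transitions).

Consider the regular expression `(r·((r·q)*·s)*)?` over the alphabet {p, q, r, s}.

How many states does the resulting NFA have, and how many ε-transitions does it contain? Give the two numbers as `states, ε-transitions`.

11, 11

By structural recursion:
Each of the 4 symbol leaves contributes 2 states and 0 ε-transitions.
  r·q → 3 states, 0 ε-transitions
  (r·q)* → 5 states, 4 ε-transitions
  (r·q)*·s → 6 states, 4 ε-transitions
  ((r·q)*·s)* → 8 states, 8 ε-transitions
  r·((r·q)*·s)* → 9 states, 8 ε-transitions
  (r·((r·q)*·s)*)? → 11 states, 11 ε-transitions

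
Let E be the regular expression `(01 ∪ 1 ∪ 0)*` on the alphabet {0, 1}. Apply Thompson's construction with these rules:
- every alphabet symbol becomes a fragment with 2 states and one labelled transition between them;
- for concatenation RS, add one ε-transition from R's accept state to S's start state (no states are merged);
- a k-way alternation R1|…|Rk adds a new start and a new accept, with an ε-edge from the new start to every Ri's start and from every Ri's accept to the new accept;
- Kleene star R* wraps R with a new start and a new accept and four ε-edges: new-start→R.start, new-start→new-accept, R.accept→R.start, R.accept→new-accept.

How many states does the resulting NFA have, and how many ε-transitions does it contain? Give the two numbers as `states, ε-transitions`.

Recursing over subexpressions:
Each of the 4 symbol leaves contributes 2 states and 0 ε-transitions.
  01 → 4 states, 1 ε-transition
  01 ∪ 1 ∪ 0 → 10 states, 7 ε-transitions
  (01 ∪ 1 ∪ 0)* → 12 states, 11 ε-transitions

12, 11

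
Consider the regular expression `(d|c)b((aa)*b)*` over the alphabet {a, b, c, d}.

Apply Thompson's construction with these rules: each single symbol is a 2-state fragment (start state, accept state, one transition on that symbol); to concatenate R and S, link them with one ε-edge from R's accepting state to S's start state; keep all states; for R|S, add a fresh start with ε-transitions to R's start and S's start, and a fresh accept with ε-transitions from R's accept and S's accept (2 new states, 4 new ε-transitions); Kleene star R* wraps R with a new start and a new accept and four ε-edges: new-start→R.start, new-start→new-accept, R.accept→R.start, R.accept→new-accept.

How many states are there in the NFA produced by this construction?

18

Per subexpression:
Each of the 6 symbol leaves contributes a 2-state fragment.
  d|c — 6 states
  aa — 4 states
  (aa)* — 6 states
  (aa)*b — 8 states
  ((aa)*b)* — 10 states
  (d|c)b((aa)*b)* — 18 states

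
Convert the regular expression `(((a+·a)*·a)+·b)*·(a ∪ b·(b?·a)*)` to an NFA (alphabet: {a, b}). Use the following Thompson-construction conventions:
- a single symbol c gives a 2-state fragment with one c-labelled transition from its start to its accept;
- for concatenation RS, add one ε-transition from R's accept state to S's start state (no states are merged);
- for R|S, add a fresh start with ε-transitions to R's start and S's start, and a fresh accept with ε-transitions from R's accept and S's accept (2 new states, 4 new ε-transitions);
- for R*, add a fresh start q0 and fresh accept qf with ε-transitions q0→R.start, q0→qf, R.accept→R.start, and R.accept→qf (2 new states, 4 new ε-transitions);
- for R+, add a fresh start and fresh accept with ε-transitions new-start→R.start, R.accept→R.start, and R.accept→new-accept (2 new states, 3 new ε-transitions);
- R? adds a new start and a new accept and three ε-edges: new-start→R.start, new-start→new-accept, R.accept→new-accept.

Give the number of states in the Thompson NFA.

Bottom-up over the parse tree:
Each of the 8 symbol leaves contributes a 2-state fragment.
  a+ = 4 states
  a+·a = 6 states
  (a+·a)* = 8 states
  (a+·a)*·a = 10 states
  ((a+·a)*·a)+ = 12 states
  ((a+·a)*·a)+·b = 14 states
  (((a+·a)*·a)+·b)* = 16 states
  b? = 4 states
  b?·a = 6 states
  (b?·a)* = 8 states
  b·(b?·a)* = 10 states
  a ∪ b·(b?·a)* = 14 states
  (((a+·a)*·a)+·b)*·(a ∪ b·(b?·a)*) = 30 states

30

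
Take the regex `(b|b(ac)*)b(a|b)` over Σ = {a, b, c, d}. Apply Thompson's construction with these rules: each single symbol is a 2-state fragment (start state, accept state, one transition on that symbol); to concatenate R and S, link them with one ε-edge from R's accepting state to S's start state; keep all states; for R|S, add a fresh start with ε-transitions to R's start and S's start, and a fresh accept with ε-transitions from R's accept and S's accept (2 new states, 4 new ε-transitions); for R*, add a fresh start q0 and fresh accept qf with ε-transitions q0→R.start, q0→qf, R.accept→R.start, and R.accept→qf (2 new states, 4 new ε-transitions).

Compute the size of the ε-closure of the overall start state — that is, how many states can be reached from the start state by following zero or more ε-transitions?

Compute the ε-closure size of each fragment's start state recursively; a symbol fragment's start has no outgoing ε-edge, so its closure is just itself (size 1).
  ac : C equals the left operand's closure size = 1 (its accept is not ε-reachable, so the closure stops there)
  (ac)* : C = 1 (new start) + 1 (body) + 1 (new accept) = 3
  b(ac)* : same as the first factor's closure: C = 1
  b|b(ac)* : new start ε-reaches every alternative's start; none of them accept ε, so the new accept is not reached: C = 1 + 1 + 1 = 3
  a|b : C = 1 + 1 + 1 = 3 (the new accept is not ε-reachable since no branch accepts ε)
  (b|b(ac)*)b(a|b) : C equals the left operand's closure size = 3 (its accept is not ε-reachable, so the closure stops there)

3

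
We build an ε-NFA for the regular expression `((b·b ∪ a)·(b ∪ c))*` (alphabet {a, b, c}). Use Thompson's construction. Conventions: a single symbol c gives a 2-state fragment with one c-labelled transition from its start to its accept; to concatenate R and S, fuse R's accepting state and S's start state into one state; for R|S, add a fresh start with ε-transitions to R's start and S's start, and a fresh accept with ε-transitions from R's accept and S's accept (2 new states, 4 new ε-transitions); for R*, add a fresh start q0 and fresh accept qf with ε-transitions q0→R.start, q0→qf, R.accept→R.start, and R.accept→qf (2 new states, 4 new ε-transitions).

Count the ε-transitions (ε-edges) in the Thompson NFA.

12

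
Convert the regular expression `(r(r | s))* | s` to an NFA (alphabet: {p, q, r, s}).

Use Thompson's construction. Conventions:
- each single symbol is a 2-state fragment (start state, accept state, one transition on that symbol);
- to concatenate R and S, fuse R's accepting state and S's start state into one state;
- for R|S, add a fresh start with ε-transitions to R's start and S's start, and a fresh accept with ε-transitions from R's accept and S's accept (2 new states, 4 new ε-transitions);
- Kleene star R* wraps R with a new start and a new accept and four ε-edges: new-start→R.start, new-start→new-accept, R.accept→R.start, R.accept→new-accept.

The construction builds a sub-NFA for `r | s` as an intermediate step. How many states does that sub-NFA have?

Fragment for `r | s`:
Each of the 2 symbol leaves contributes a 2-state fragment.
  r | s : 6 states

6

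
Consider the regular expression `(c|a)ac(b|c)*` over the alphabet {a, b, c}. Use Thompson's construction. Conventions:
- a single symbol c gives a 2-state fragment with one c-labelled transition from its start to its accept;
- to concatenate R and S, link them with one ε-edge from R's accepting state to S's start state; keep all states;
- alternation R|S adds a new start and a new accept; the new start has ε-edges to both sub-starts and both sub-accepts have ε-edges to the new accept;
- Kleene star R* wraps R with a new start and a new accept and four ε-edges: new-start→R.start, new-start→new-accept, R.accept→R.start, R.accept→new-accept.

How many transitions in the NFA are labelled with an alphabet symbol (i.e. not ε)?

By structural recursion:
Each of the 6 symbol leaves contributes exactly 1 symbol transition.
  c|a → 2 symbol transitions
  b|c → 2 symbol transitions
  (b|c)* → 2 symbol transitions
  (c|a)ac(b|c)* → 6 symbol transitions

6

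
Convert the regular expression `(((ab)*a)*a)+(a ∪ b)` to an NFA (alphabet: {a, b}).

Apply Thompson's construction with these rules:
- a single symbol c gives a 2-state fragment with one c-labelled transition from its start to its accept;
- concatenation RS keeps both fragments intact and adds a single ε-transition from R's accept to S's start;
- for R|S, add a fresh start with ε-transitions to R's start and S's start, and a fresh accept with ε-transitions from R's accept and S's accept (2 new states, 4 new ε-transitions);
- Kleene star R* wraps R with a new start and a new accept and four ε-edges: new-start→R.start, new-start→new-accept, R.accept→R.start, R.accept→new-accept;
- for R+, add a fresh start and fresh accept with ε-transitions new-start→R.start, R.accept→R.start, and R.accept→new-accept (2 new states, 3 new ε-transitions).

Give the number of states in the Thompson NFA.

20

Building bottom-up:
Each of the 6 symbol leaves contributes a 2-state fragment.
  ab → 4 states
  (ab)* → 6 states
  (ab)*a → 8 states
  ((ab)*a)* → 10 states
  ((ab)*a)*a → 12 states
  (((ab)*a)*a)+ → 14 states
  a ∪ b → 6 states
  (((ab)*a)*a)+(a ∪ b) → 20 states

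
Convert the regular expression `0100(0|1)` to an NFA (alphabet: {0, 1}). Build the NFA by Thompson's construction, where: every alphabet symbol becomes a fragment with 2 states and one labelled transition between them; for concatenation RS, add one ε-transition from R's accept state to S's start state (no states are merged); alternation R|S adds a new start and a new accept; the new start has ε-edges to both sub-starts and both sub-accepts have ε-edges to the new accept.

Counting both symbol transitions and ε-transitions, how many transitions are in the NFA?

Per subexpression:
Each of the 6 symbol leaves contributes 1 transition (1 symbol, 0 ε).
  0|1 : 6 transitions (2 symbol, 4 ε)
  0100(0|1) : 14 transitions (6 symbol, 8 ε)

14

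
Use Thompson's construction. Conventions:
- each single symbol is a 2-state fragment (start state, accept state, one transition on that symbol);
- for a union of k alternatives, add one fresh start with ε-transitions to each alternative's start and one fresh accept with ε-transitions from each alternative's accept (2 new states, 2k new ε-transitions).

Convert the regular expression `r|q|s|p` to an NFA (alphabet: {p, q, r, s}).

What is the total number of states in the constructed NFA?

10

Building bottom-up:
Each of the 4 symbol leaves contributes a 2-state fragment.
  r|q|s|p → 10 states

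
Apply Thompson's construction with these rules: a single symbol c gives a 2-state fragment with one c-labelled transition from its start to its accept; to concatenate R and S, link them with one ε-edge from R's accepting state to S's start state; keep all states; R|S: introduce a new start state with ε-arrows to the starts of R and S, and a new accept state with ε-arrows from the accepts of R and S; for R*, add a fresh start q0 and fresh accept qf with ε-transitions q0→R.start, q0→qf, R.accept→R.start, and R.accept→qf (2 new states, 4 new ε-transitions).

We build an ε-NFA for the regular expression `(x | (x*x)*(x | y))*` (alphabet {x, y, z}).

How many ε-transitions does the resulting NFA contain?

By structural recursion:
Each of the 5 symbol leaves contributes 0 ε-transitions.
  x* = 4 ε-transitions
  x*x = 5 ε-transitions
  (x*x)* = 9 ε-transitions
  x | y = 4 ε-transitions
  (x*x)*(x | y) = 14 ε-transitions
  x | (x*x)*(x | y) = 18 ε-transitions
  (x | (x*x)*(x | y))* = 22 ε-transitions

22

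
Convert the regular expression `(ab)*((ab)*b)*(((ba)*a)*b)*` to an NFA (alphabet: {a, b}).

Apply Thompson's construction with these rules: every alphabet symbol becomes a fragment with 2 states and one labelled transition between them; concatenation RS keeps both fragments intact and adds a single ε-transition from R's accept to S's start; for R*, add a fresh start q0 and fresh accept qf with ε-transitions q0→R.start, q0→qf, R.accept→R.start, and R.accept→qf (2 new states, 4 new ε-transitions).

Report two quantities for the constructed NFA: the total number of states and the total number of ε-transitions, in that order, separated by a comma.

30, 32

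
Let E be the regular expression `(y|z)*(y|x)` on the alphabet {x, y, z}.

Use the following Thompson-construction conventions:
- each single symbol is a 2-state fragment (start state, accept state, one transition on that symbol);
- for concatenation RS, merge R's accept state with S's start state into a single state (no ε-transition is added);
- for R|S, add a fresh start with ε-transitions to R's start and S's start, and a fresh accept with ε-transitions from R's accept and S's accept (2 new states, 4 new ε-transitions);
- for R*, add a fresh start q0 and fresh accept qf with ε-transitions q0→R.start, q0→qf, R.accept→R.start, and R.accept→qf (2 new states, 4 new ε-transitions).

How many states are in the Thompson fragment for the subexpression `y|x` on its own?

6

Fragment for `y|x`:
Each of the 2 symbol leaves contributes a 2-state fragment.
  y|x = 6 states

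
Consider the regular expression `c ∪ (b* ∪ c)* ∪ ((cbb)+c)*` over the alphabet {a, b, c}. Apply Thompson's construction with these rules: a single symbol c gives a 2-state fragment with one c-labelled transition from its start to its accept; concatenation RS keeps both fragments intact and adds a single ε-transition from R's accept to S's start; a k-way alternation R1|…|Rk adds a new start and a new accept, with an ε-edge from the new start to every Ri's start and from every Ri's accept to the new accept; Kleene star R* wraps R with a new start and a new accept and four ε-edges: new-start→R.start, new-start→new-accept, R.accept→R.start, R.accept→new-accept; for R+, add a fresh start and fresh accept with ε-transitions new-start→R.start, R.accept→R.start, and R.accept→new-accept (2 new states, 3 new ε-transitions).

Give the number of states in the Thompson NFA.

26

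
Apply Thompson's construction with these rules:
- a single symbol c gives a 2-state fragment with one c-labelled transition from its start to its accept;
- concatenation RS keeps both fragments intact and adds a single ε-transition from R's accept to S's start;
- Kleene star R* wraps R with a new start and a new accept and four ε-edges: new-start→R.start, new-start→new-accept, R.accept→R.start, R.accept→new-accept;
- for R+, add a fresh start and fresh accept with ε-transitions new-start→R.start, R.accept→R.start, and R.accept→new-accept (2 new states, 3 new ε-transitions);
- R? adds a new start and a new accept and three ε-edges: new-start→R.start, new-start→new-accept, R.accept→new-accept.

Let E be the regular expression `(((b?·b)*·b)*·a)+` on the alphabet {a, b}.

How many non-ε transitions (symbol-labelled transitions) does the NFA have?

4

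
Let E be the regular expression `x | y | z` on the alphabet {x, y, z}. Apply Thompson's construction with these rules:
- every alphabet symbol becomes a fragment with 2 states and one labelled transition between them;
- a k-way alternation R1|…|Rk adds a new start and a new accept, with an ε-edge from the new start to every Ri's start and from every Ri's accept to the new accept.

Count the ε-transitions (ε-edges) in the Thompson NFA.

6

By structural recursion:
Each of the 3 symbol leaves contributes 0 ε-transitions.
  x | y | z — 6 ε-transitions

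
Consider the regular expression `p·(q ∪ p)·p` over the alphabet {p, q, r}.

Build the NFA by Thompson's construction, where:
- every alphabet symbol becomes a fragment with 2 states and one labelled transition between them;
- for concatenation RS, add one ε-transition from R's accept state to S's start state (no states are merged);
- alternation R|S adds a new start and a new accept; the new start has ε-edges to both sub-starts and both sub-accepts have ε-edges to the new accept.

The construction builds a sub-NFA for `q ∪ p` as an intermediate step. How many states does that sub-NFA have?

6

Fragment for `q ∪ p`:
Each of the 2 symbol leaves contributes a 2-state fragment.
  q ∪ p — 6 states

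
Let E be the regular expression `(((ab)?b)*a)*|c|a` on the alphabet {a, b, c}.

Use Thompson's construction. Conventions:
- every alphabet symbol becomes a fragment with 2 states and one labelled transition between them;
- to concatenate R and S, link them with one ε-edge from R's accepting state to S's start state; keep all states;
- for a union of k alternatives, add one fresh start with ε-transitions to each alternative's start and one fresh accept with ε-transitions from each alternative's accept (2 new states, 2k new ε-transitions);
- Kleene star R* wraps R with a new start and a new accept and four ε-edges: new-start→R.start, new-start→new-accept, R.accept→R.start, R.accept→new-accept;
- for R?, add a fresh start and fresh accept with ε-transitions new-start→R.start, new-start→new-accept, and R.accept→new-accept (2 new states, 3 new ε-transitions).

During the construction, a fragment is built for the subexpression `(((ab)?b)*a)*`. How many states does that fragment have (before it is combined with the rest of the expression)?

Fragment for `(((ab)?b)*a)*`:
Each of the 4 symbol leaves contributes a 2-state fragment.
  ab — 4 states
  (ab)? — 6 states
  (ab)?b — 8 states
  ((ab)?b)* — 10 states
  ((ab)?b)*a — 12 states
  (((ab)?b)*a)* — 14 states

14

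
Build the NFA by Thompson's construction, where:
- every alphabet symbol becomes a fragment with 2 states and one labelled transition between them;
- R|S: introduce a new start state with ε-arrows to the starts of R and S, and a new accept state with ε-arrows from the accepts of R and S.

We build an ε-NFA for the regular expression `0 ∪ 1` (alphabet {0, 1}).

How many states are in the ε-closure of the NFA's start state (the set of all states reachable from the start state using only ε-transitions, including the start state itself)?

3

Let C(F) = |ε-closure(F.start)| within fragment F, and note whether F accepts ε. Symbol fragments have C = 1 and do not accept ε. Then:
  0 ∪ 1 → |ε-closure| = 1 + 1 + 1 = 3 (the new accept is not ε-reachable since no branch accepts ε)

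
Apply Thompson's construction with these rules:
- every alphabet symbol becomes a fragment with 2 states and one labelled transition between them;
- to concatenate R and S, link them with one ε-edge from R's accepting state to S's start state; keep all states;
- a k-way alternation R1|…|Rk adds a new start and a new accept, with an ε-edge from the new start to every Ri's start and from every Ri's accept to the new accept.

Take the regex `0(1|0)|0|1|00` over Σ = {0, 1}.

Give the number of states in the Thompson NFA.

By structural recursion:
Each of the 7 symbol leaves contributes a 2-state fragment.
  1|0 → 6 states
  0(1|0) → 8 states
  00 → 4 states
  0(1|0)|0|1|00 → 18 states

18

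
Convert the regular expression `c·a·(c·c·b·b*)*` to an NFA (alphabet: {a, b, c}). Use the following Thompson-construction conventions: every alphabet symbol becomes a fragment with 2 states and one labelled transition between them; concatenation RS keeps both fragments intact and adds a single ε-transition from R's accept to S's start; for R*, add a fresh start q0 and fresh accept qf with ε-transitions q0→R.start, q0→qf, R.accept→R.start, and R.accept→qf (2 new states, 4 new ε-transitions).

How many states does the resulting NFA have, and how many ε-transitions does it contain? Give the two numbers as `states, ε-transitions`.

Recursing over subexpressions:
Each of the 6 symbol leaves contributes 2 states and 0 ε-transitions.
  b* : 4 states, 4 ε-transitions
  c·c·b·b* : 10 states, 7 ε-transitions
  (c·c·b·b*)* : 12 states, 11 ε-transitions
  c·a·(c·c·b·b*)* : 16 states, 13 ε-transitions

16, 13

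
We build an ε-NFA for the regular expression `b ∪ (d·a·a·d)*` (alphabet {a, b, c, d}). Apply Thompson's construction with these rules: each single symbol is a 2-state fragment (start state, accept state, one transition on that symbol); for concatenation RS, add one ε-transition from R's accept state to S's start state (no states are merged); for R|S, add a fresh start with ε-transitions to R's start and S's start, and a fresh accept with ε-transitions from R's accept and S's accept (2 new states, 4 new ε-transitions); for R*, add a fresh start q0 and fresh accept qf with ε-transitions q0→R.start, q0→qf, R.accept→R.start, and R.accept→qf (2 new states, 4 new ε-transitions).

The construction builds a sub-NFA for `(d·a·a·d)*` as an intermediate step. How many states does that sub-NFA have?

Fragment for `(d·a·a·d)*`:
Each of the 4 symbol leaves contributes a 2-state fragment.
  d·a·a·d → 8 states
  (d·a·a·d)* → 10 states

10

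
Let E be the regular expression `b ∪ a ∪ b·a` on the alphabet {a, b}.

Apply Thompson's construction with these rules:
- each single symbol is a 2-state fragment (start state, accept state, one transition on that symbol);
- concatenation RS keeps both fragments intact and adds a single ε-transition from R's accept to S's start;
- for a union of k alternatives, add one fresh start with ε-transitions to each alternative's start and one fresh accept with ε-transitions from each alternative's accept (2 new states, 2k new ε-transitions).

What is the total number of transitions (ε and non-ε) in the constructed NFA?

By structural recursion:
Each of the 4 symbol leaves contributes 1 transition (1 symbol, 0 ε).
  b·a — 3 transitions (2 symbol, 1 ε)
  b ∪ a ∪ b·a — 11 transitions (4 symbol, 7 ε)

11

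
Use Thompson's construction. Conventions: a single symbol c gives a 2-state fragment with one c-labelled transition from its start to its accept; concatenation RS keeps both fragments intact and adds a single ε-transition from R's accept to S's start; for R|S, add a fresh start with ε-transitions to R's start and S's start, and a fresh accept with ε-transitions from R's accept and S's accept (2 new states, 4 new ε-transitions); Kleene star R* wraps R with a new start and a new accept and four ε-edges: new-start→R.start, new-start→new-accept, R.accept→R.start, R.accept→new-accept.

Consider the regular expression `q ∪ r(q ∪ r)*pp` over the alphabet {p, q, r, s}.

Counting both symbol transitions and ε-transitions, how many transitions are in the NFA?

By structural recursion:
Each of the 6 symbol leaves contributes 1 transition (1 symbol, 0 ε).
  q ∪ r = 6 transitions (2 symbol, 4 ε)
  (q ∪ r)* = 10 transitions (2 symbol, 8 ε)
  r(q ∪ r)*pp = 16 transitions (5 symbol, 11 ε)
  q ∪ r(q ∪ r)*pp = 21 transitions (6 symbol, 15 ε)

21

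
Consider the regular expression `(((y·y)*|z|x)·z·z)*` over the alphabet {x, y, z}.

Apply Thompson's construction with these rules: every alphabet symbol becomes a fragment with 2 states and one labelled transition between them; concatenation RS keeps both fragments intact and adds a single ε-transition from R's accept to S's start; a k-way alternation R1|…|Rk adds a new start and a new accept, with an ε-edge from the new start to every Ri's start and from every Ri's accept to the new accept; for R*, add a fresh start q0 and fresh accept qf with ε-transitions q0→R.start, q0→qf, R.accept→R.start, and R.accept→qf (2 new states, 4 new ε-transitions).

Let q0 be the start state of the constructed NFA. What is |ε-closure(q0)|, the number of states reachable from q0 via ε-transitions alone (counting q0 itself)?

Let C(F) = |ε-closure(F.start)| within fragment F, and note whether F accepts ε. Symbol fragments have C = 1 and do not accept ε. Then:
  y·y — C equals the left operand's closure size = 1 (its accept is not ε-reachable, so the closure stops there)
  (y·y)* — the star's fresh start ε-reaches both the body's start and the fresh accept: C = 2 + 1 = 3
  (y·y)*|z|x — new start ε-reaches every alternative's start; at least one alternative accepts ε, so the union's new accept is reached too: C = 1 + 3 + 1 + 1 + 1 = 7
  ((y·y)*|z|x)·z·z — C = 7 + 1 = 8 (closure spills across the concat boundary because the left factor accepts ε)
  (((y·y)*|z|x)·z·z)* — the star's fresh start ε-reaches both the body's start and the fresh accept: C = 2 + 8 = 10

10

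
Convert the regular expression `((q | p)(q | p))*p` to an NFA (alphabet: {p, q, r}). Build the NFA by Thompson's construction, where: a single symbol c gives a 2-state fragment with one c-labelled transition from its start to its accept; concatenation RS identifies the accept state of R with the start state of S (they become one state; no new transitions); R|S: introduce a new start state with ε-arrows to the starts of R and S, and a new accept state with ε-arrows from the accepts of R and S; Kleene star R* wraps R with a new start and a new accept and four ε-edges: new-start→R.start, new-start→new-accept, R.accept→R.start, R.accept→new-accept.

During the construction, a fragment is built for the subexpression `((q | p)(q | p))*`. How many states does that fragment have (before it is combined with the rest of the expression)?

13

Fragment for `((q | p)(q | p))*`:
Each of the 4 symbol leaves contributes a 2-state fragment.
  q | p = 6 states
  q | p = 6 states
  (q | p)(q | p) = 11 states
  ((q | p)(q | p))* = 13 states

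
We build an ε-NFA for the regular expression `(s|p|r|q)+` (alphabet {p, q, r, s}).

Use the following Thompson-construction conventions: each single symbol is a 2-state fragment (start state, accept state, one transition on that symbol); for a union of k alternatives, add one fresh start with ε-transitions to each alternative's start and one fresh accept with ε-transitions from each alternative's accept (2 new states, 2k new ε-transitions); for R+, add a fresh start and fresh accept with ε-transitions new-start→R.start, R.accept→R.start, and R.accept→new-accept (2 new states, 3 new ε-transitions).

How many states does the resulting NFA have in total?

12

Recursing over subexpressions:
Each of the 4 symbol leaves contributes a 2-state fragment.
  s|p|r|q : 10 states
  (s|p|r|q)+ : 12 states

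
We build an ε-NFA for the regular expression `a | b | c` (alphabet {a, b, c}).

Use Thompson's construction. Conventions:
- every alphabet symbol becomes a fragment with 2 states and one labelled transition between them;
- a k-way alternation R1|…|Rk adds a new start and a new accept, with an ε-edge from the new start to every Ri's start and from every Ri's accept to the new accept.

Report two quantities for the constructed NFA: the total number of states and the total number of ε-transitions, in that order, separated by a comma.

8, 6

Per subexpression:
Each of the 3 symbol leaves contributes 2 states and 0 ε-transitions.
  a | b | c = 8 states, 6 ε-transitions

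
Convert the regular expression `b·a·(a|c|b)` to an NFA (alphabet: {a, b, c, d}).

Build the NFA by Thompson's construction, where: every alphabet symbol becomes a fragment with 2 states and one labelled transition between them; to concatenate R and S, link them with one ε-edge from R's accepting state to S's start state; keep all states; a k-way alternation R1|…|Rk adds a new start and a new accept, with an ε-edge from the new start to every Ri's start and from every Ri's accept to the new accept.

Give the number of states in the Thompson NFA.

Recursing over subexpressions:
Each of the 5 symbol leaves contributes a 2-state fragment.
  a|c|b = 8 states
  b·a·(a|c|b) = 12 states

12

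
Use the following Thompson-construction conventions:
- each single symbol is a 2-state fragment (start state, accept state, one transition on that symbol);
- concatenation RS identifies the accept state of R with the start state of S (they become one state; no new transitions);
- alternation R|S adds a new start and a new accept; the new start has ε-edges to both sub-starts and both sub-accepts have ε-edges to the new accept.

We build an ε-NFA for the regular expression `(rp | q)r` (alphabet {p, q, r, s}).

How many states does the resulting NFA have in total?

Bottom-up over the parse tree:
Each of the 4 symbol leaves contributes a 2-state fragment.
  rp = 3 states
  rp | q = 7 states
  (rp | q)r = 8 states

8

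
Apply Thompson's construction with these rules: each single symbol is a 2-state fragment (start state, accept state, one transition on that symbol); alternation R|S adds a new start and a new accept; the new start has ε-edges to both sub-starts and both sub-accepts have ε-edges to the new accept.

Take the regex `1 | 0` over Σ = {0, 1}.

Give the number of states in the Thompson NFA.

Bottom-up over the parse tree:
Each of the 2 symbol leaves contributes a 2-state fragment.
  1 | 0 = 6 states

6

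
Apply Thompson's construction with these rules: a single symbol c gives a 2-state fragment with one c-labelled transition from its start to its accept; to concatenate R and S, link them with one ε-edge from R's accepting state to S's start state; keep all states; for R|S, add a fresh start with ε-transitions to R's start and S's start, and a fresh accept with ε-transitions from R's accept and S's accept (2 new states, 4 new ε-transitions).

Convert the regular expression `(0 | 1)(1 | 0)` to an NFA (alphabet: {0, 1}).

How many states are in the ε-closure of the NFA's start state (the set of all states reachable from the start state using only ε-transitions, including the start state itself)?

Let C(F) = |ε-closure(F.start)| within fragment F, and note whether F accepts ε. Symbol fragments have C = 1 and do not accept ε. Then:
  0 | 1 → C = 1 + 1 + 1 = 3 (the new accept is not ε-reachable since no branch accepts ε)
  1 | 0 → new start ε-reaches every alternative's start; none of them accept ε, so the new accept is not reached: C = 1 + 1 + 1 = 3
  (0 | 1)(1 | 0) → C equals the left operand's closure size = 3 (its accept is not ε-reachable, so the closure stops there)

3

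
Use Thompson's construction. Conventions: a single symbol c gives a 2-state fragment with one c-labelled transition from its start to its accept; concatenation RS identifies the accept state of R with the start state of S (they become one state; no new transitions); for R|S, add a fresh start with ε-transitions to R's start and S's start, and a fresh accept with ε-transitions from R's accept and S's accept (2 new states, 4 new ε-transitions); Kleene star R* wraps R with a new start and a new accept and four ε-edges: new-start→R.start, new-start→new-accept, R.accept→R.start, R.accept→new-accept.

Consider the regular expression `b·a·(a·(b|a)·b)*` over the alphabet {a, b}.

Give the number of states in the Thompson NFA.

12

Per subexpression:
Each of the 6 symbol leaves contributes a 2-state fragment.
  b|a : 6 states
  a·(b|a)·b : 8 states
  (a·(b|a)·b)* : 10 states
  b·a·(a·(b|a)·b)* : 12 states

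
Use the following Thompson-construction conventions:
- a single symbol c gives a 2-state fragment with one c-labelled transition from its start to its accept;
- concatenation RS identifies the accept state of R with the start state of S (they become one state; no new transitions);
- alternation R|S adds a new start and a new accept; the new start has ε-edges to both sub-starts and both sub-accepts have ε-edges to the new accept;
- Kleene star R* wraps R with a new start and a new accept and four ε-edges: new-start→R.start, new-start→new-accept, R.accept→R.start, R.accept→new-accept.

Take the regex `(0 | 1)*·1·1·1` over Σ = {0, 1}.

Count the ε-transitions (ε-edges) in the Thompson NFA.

8

Bottom-up over the parse tree:
Each of the 5 symbol leaves contributes 0 ε-transitions.
  0 | 1 → 4 ε-transitions
  (0 | 1)* → 8 ε-transitions
  (0 | 1)*·1·1·1 → 8 ε-transitions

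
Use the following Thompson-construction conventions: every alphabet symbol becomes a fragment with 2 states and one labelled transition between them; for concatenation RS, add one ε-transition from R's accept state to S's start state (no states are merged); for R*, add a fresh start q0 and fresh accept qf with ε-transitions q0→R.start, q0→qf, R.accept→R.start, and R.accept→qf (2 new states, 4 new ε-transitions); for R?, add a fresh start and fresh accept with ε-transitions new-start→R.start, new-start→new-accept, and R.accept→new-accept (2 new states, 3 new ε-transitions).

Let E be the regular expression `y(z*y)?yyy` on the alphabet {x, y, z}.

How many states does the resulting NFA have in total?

By structural recursion:
Each of the 6 symbol leaves contributes a 2-state fragment.
  z* = 4 states
  z*y = 6 states
  (z*y)? = 8 states
  y(z*y)?yyy = 16 states

16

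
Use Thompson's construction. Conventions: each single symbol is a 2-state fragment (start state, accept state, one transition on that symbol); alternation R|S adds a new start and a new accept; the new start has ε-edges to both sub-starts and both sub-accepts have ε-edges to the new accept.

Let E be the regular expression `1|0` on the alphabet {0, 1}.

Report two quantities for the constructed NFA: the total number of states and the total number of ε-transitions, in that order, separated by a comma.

Recursing over subexpressions:
Each of the 2 symbol leaves contributes 2 states and 0 ε-transitions.
  1|0 = 6 states, 4 ε-transitions

6, 4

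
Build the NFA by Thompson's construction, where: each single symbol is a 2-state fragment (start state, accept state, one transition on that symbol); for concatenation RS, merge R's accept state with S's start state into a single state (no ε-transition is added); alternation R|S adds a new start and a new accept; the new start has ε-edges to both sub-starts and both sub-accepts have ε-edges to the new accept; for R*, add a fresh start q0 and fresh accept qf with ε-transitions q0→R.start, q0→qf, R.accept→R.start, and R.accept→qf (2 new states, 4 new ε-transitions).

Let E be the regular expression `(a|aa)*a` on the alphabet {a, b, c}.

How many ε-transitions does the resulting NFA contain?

8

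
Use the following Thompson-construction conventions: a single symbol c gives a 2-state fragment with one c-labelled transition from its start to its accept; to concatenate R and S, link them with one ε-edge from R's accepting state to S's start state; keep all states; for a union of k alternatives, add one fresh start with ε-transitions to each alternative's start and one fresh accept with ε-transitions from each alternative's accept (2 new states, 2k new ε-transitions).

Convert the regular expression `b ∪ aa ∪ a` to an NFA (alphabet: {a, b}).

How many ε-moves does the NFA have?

7

By structural recursion:
Each of the 4 symbol leaves contributes 0 ε-transitions.
  aa : 1 ε-transition
  b ∪ aa ∪ a : 7 ε-transitions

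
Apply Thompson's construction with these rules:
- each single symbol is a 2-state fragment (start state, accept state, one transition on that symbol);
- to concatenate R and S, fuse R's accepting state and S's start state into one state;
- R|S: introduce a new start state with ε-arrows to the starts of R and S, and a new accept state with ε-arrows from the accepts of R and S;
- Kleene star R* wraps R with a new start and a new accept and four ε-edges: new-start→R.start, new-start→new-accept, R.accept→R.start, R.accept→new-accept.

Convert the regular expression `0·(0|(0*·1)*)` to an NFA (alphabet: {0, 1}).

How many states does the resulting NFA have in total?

12

Bottom-up over the parse tree:
Each of the 4 symbol leaves contributes a 2-state fragment.
  0* — 4 states
  0*·1 — 5 states
  (0*·1)* — 7 states
  0|(0*·1)* — 11 states
  0·(0|(0*·1)*) — 12 states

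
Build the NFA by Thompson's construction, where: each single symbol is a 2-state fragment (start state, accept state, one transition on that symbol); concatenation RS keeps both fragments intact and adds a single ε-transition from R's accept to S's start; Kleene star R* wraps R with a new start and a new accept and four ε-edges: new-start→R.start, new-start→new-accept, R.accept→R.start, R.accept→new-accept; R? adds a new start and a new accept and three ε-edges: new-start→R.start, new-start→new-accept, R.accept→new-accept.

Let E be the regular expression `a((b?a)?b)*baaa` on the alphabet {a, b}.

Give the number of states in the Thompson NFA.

22

Recursing over subexpressions:
Each of the 8 symbol leaves contributes a 2-state fragment.
  b? → 4 states
  b?a → 6 states
  (b?a)? → 8 states
  (b?a)?b → 10 states
  ((b?a)?b)* → 12 states
  a((b?a)?b)*baaa → 22 states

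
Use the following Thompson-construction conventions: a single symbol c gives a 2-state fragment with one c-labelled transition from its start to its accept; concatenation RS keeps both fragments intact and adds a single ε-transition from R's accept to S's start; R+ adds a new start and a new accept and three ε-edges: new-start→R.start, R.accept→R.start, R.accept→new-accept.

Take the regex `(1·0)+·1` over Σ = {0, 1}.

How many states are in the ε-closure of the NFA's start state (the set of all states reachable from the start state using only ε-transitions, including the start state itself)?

Work bottom-up. For each fragment F, track |ε-closure(F.start)| and whether F's accept lies in that closure (i.e. whether F accepts ε). A single-symbol fragment has closure size 1 and does not accept ε.
  1·0 — same as the first factor's closure: |ε-closure| = 1
  (1·0)+ — new start ε-reaches only the body's start; the new accept needs a symbol first: |ε-closure| = 1 + 1 = 2
  (1·0)+·1 — |ε-closure| equals the left operand's closure size = 2 (its accept is not ε-reachable, so the closure stops there)

2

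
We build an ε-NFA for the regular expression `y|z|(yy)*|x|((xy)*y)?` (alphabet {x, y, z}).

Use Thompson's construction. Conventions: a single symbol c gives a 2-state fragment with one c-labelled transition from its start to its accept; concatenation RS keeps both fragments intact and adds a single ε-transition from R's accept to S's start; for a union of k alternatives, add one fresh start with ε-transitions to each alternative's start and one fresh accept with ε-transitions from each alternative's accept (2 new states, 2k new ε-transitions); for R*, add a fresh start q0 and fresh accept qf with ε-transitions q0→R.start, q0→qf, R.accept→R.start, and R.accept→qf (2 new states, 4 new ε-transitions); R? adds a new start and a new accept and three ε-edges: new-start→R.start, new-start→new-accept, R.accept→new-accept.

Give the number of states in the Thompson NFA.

Recursing over subexpressions:
Each of the 8 symbol leaves contributes a 2-state fragment.
  yy → 4 states
  (yy)* → 6 states
  xy → 4 states
  (xy)* → 6 states
  (xy)*y → 8 states
  ((xy)*y)? → 10 states
  y|z|(yy)*|x|((xy)*y)? → 24 states

24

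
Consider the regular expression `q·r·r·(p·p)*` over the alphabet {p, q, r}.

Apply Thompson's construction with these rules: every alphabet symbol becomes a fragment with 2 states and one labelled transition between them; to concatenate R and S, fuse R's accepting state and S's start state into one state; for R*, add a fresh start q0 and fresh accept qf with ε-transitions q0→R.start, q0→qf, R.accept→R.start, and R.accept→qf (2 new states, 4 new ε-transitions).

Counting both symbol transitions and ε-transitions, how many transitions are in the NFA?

Building bottom-up:
Each of the 5 symbol leaves contributes 1 transition (1 symbol, 0 ε).
  p·p : 2 transitions (2 symbol, 0 ε)
  (p·p)* : 6 transitions (2 symbol, 4 ε)
  q·r·r·(p·p)* : 9 transitions (5 symbol, 4 ε)

9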